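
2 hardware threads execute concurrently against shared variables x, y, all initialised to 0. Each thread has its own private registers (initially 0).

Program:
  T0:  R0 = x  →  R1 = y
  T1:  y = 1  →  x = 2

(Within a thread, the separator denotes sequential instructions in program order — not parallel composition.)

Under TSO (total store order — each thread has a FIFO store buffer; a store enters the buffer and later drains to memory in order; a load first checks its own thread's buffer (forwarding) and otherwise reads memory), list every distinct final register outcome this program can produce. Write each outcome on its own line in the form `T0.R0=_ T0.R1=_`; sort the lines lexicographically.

outcome vector order: (T0.R0,T0.R1)
|TSO outcomes| = 3

T0.R0=0 T0.R1=0
T0.R0=0 T0.R1=1
T0.R0=2 T0.R1=1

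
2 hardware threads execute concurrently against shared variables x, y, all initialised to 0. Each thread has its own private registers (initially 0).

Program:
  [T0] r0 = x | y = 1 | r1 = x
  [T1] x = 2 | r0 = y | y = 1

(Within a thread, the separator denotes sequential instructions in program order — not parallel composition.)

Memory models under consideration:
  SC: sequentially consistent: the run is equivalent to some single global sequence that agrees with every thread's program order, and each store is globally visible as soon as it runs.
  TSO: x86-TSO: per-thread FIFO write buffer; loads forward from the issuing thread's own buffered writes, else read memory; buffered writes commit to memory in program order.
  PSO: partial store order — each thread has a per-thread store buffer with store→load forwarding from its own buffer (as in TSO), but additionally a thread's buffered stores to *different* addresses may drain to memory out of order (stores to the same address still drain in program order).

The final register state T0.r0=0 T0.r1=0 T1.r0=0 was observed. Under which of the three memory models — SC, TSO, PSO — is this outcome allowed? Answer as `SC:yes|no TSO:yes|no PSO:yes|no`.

SC:no TSO:yes PSO:yes

outcome vector order: (T0.r0,T0.r1,T1.r0)
under SC → <0 0 1>, <0 2 0>, <0 2 1>, <2 2 0>, <2 2 1>
under TSO → <0 0 0>, <0 0 1>, <0 2 0>, <0 2 1>, <2 2 0>, <2 2 1>
under PSO → <0 0 0>, <0 0 1>, <0 2 0>, <0 2 1>, <2 2 0>, <2 2 1>
target <0 0 0> ∈ {TSO,PSO}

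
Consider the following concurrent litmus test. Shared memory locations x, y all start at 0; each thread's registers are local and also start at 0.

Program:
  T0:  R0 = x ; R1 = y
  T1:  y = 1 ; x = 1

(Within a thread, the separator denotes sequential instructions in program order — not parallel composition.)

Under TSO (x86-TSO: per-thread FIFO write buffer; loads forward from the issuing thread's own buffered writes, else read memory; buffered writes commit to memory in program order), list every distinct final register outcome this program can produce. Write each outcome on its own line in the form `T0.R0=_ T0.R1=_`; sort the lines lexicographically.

outcome vector order: (T0.R0,T0.R1)
|TSO outcomes| = 3

T0.R0=0 T0.R1=0
T0.R0=0 T0.R1=1
T0.R0=1 T0.R1=1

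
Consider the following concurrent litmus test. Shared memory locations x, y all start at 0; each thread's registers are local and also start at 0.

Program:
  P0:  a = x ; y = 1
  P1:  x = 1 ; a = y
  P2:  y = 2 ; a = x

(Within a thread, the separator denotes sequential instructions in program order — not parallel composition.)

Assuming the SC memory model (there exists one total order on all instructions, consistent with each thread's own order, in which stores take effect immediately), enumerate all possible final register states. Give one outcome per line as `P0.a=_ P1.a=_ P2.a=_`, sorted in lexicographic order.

outcome vector order: (P0.a,P1.a,P2.a)
|SC outcomes| = 10

P0.a=0 P1.a=0 P2.a=1
P0.a=0 P1.a=1 P2.a=0
P0.a=0 P1.a=1 P2.a=1
P0.a=0 P1.a=2 P2.a=0
P0.a=0 P1.a=2 P2.a=1
P0.a=1 P1.a=0 P2.a=1
P0.a=1 P1.a=1 P2.a=0
P0.a=1 P1.a=1 P2.a=1
P0.a=1 P1.a=2 P2.a=0
P0.a=1 P1.a=2 P2.a=1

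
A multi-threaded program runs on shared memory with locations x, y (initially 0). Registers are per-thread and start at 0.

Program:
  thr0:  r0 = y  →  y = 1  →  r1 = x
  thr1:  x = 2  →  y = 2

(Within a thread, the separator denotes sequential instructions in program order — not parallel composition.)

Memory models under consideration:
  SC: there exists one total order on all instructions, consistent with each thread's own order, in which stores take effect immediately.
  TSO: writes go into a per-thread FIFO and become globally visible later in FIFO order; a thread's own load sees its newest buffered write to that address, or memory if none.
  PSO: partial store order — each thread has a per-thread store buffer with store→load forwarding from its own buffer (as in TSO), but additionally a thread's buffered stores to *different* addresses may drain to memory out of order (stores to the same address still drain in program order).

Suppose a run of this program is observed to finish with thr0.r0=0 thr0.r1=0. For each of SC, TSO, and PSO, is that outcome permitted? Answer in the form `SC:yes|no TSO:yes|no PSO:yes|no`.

outcome vector order: (thr0.r0,thr0.r1)
SC: 3 outcomes — {00; 02; 22}
TSO: 3 outcomes — {00; 02; 22}
PSO: 4 outcomes — {00; 02; 20; 22}
target 00 ∈ {SC,TSO,PSO}

SC:yes TSO:yes PSO:yes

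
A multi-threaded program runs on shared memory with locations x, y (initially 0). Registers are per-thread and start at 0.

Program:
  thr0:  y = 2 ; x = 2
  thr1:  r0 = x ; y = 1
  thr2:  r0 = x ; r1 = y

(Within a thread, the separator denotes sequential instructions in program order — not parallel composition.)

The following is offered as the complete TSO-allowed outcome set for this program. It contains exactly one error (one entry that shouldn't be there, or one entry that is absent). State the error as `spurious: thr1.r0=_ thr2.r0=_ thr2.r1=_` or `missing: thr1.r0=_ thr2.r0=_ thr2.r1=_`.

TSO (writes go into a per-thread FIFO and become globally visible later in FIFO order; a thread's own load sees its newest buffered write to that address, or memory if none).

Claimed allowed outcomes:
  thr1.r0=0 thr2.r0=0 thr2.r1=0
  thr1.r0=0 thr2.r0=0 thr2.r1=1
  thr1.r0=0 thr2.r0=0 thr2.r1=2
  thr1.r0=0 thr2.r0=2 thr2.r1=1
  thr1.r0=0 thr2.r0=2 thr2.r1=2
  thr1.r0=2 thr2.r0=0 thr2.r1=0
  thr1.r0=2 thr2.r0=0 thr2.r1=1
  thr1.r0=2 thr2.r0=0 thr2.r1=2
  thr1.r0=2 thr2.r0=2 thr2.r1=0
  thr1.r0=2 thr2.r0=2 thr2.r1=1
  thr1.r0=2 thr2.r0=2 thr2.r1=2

spurious: thr1.r0=2 thr2.r0=2 thr2.r1=0

outcome vector order: (thr1.r0,thr2.r0,thr2.r1)
[TSO] allowed = {<0 0 0>, <0 0 1>, <0 0 2>, <0 2 1>, <0 2 2>, <2 0 0>, <2 0 1>, <2 0 2>, <2 2 1>, <2 2 2>}
claimed∖TSO = {<2 2 0>}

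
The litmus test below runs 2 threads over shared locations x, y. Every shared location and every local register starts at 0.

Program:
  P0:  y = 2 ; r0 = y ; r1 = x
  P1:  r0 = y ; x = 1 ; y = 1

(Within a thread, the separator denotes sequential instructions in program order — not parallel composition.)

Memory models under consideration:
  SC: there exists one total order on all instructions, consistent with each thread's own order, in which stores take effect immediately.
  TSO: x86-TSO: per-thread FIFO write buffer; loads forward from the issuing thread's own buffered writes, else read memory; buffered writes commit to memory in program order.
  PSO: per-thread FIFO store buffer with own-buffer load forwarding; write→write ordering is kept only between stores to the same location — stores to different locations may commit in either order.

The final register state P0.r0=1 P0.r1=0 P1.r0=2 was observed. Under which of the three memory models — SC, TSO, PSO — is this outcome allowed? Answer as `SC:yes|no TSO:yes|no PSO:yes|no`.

outcome vector order: (P0.r0,P0.r1,P1.r0)
SC: 6 outcomes — {<1 1 0>; <1 1 2>; <2 0 0>; <2 0 2>; <2 1 0>; <2 1 2>}
TSO: 6 outcomes — {<1 1 0>; <1 1 2>; <2 0 0>; <2 0 2>; <2 1 0>; <2 1 2>}
PSO: 8 outcomes — {<1 0 0>; <1 0 2>; <1 1 0>; <1 1 2>; <2 0 0>; <2 0 2>; <2 1 0>; <2 1 2>}
target <1 0 2> ∈ {PSO}

SC:no TSO:no PSO:yes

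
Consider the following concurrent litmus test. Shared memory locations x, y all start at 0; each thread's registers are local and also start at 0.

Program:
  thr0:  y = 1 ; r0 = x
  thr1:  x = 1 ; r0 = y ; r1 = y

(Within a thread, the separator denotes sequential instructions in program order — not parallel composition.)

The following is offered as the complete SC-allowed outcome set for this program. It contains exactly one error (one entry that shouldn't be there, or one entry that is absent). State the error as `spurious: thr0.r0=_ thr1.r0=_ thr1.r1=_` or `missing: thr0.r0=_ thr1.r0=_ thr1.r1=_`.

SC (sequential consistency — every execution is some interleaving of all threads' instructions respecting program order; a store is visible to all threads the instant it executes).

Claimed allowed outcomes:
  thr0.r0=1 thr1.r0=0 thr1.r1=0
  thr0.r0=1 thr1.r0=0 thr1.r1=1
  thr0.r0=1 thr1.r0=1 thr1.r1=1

outcome vector order: (thr0.r0,thr1.r0,thr1.r1)
[SC] allowed = {0/1/1; 1/0/0; 1/0/1; 1/1/1}
SC∖claimed = {0/1/1}

missing: thr0.r0=0 thr1.r0=1 thr1.r1=1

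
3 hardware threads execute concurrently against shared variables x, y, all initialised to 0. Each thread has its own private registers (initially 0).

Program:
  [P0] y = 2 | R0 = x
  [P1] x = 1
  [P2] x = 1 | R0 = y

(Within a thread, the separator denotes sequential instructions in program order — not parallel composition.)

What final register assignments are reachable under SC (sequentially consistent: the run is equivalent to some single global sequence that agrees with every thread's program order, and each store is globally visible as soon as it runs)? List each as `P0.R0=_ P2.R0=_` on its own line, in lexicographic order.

outcome vector order: (P0.R0,P2.R0)
|SC outcomes| = 3

P0.R0=0 P2.R0=2
P0.R0=1 P2.R0=0
P0.R0=1 P2.R0=2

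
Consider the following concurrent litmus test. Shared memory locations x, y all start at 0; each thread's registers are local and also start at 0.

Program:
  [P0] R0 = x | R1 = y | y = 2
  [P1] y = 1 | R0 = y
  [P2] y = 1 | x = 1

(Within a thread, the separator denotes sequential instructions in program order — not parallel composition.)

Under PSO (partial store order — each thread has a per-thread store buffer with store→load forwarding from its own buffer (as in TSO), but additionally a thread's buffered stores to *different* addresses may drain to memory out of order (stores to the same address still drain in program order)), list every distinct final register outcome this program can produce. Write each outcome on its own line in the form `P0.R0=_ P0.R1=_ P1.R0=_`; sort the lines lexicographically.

P0.R0=0 P0.R1=0 P1.R0=1
P0.R0=0 P0.R1=0 P1.R0=2
P0.R0=0 P0.R1=1 P1.R0=1
P0.R0=0 P0.R1=1 P1.R0=2
P0.R0=1 P0.R1=0 P1.R0=1
P0.R0=1 P0.R1=0 P1.R0=2
P0.R0=1 P0.R1=1 P1.R0=1
P0.R0=1 P0.R1=1 P1.R0=2

outcome vector order: (P0.R0,P0.R1,P1.R0)
|PSO outcomes| = 8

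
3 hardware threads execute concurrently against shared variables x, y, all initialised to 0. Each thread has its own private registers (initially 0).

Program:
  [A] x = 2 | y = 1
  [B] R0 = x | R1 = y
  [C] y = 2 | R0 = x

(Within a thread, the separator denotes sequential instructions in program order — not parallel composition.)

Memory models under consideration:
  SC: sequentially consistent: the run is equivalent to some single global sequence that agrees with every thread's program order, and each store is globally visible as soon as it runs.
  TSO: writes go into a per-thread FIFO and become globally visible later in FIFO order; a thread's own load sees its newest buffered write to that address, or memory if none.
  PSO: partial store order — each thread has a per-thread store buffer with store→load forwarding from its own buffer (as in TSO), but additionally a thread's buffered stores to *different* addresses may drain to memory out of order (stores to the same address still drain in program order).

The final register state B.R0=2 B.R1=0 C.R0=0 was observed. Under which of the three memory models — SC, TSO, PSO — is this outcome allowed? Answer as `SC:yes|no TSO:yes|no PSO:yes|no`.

SC:no TSO:yes PSO:yes

outcome vector order: (B.R0,B.R1,C.R0)
SC: 11 outcomes — {0/0/0, 0/0/2, 0/1/0, 0/1/2, 0/2/0, 0/2/2, 2/0/2, 2/1/0, 2/1/2, 2/2/0, 2/2/2}
TSO: 12 outcomes — {0/0/0, 0/0/2, 0/1/0, 0/1/2, 0/2/0, 0/2/2, 2/0/0, 2/0/2, 2/1/0, 2/1/2, 2/2/0, 2/2/2}
PSO: 12 outcomes — {0/0/0, 0/0/2, 0/1/0, 0/1/2, 0/2/0, 0/2/2, 2/0/0, 2/0/2, 2/1/0, 2/1/2, 2/2/0, 2/2/2}
target 2/0/0 ∈ {TSO,PSO}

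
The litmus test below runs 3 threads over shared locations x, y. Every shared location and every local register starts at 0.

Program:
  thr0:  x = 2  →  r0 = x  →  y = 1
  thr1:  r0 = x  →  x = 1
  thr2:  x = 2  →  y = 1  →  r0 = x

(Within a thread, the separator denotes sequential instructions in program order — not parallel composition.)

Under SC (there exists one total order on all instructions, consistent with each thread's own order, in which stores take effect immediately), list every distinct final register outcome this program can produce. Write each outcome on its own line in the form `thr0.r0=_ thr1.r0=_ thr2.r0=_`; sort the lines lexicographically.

outcome vector order: (thr0.r0,thr1.r0,thr2.r0)
|SC outcomes| = 8

thr0.r0=1 thr1.r0=0 thr2.r0=1
thr0.r0=1 thr1.r0=0 thr2.r0=2
thr0.r0=1 thr1.r0=2 thr2.r0=1
thr0.r0=1 thr1.r0=2 thr2.r0=2
thr0.r0=2 thr1.r0=0 thr2.r0=1
thr0.r0=2 thr1.r0=0 thr2.r0=2
thr0.r0=2 thr1.r0=2 thr2.r0=1
thr0.r0=2 thr1.r0=2 thr2.r0=2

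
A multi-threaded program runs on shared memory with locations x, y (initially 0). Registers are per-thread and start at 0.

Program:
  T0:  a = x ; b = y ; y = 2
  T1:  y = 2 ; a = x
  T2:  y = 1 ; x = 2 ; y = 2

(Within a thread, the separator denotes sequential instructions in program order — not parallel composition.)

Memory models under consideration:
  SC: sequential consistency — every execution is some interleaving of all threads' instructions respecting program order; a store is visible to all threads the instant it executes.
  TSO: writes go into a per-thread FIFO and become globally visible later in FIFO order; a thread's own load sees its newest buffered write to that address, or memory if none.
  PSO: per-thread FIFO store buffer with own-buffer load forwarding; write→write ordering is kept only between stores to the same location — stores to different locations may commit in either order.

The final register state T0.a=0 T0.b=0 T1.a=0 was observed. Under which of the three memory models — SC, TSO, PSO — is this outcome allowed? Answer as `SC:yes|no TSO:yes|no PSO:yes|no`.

SC:yes TSO:yes PSO:yes

outcome vector order: (T0.a,T0.b,T1.a)
under SC → (0,0,0) (0,0,2) (0,1,0) (0,1,2) (0,2,0) (0,2,2) (2,1,0) (2,1,2) (2,2,0) (2,2,2)
under TSO → (0,0,0) (0,0,2) (0,1,0) (0,1,2) (0,2,0) (0,2,2) (2,1,0) (2,1,2) (2,2,0) (2,2,2)
under PSO → (0,0,0) (0,0,2) (0,1,0) (0,1,2) (0,2,0) (0,2,2) (2,0,0) (2,0,2) (2,1,0) (2,1,2) (2,2,0) (2,2,2)
target (0,0,0) ∈ {SC,TSO,PSO}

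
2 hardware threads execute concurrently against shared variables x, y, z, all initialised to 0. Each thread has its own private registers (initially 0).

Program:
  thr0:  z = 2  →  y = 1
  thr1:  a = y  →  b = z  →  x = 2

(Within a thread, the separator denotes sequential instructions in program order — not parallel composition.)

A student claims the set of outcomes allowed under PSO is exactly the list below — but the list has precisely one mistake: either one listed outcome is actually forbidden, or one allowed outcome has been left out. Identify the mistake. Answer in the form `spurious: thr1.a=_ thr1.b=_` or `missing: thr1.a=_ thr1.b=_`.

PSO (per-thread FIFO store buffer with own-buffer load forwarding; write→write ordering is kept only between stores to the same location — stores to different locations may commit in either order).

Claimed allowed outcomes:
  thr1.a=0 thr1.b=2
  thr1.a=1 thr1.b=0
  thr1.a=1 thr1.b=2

outcome vector order: (thr1.a,thr1.b)
PSO: 4 outcomes — {<0 0>; <0 2>; <1 0>; <1 2>}
PSO∖claimed = {<0 0>}

missing: thr1.a=0 thr1.b=0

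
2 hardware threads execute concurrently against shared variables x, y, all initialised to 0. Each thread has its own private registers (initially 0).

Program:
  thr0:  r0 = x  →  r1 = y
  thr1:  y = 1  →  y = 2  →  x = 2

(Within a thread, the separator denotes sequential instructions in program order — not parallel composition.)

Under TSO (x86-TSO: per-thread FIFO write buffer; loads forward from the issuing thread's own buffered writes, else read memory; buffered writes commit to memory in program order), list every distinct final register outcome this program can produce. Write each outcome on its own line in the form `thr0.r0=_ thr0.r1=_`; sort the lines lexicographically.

outcome vector order: (thr0.r0,thr0.r1)
|TSO outcomes| = 4

thr0.r0=0 thr0.r1=0
thr0.r0=0 thr0.r1=1
thr0.r0=0 thr0.r1=2
thr0.r0=2 thr0.r1=2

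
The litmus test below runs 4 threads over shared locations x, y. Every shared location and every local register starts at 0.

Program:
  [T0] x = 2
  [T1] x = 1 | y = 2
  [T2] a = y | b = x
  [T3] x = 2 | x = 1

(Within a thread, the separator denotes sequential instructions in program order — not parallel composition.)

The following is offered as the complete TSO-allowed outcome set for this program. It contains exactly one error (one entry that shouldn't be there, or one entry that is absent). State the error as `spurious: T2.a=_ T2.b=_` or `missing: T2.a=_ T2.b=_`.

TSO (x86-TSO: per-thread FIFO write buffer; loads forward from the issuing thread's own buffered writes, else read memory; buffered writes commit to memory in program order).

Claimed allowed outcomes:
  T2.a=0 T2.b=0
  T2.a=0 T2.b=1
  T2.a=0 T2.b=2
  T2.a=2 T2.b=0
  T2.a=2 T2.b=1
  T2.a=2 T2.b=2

outcome vector order: (T2.a,T2.b)
TSO: 5 outcomes — {00, 01, 02, 21, 22}
claimed∖TSO = {20}

spurious: T2.a=2 T2.b=0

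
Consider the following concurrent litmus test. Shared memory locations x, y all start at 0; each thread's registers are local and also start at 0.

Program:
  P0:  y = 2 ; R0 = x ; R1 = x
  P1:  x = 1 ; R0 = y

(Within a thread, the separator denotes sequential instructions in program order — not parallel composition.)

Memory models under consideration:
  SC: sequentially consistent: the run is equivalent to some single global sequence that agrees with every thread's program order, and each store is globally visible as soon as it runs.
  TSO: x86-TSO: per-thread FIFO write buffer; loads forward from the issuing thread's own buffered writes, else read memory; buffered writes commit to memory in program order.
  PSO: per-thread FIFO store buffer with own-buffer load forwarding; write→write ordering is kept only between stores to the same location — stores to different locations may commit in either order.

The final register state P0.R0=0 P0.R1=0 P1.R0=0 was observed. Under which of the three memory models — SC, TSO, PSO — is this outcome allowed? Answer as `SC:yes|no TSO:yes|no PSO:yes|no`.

outcome vector order: (P0.R0,P0.R1,P1.R0)
SC (4): (0,0,2) (0,1,2) (1,1,0) (1,1,2)
TSO (6): (0,0,0) (0,0,2) (0,1,0) (0,1,2) (1,1,0) (1,1,2)
PSO (6): (0,0,0) (0,0,2) (0,1,0) (0,1,2) (1,1,0) (1,1,2)
target (0,0,0) ∈ {TSO,PSO}

SC:no TSO:yes PSO:yes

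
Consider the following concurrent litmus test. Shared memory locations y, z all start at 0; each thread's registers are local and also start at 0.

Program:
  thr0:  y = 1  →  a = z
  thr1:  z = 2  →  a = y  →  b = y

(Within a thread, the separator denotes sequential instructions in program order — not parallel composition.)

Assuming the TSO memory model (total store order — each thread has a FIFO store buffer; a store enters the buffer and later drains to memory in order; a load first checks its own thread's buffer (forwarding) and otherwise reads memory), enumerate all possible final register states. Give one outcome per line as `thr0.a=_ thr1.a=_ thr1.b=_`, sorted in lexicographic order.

outcome vector order: (thr0.a,thr1.a,thr1.b)
|TSO outcomes| = 6

thr0.a=0 thr1.a=0 thr1.b=0
thr0.a=0 thr1.a=0 thr1.b=1
thr0.a=0 thr1.a=1 thr1.b=1
thr0.a=2 thr1.a=0 thr1.b=0
thr0.a=2 thr1.a=0 thr1.b=1
thr0.a=2 thr1.a=1 thr1.b=1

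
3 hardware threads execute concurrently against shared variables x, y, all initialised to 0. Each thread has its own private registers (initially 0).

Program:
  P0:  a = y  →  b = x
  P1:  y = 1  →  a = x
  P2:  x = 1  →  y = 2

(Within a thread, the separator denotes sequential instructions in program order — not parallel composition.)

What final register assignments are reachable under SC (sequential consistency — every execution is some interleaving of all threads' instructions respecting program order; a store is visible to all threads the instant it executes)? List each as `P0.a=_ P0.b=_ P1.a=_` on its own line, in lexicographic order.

P0.a=0 P0.b=0 P1.a=0
P0.a=0 P0.b=0 P1.a=1
P0.a=0 P0.b=1 P1.a=0
P0.a=0 P0.b=1 P1.a=1
P0.a=1 P0.b=0 P1.a=0
P0.a=1 P0.b=0 P1.a=1
P0.a=1 P0.b=1 P1.a=0
P0.a=1 P0.b=1 P1.a=1
P0.a=2 P0.b=1 P1.a=0
P0.a=2 P0.b=1 P1.a=1

outcome vector order: (P0.a,P0.b,P1.a)
|SC outcomes| = 10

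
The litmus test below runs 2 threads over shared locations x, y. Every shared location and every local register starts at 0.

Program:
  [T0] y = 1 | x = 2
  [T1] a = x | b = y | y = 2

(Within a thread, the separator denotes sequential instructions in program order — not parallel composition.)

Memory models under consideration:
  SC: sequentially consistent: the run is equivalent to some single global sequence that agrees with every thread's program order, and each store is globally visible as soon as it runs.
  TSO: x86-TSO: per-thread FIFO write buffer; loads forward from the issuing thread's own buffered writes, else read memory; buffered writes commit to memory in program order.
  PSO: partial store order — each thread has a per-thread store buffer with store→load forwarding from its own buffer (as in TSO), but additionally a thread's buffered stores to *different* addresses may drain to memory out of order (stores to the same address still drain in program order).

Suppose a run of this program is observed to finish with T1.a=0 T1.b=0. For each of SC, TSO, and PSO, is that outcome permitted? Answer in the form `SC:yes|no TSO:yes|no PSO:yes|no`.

outcome vector order: (T1.a,T1.b)
[SC] allowed = {00, 01, 21}
[TSO] allowed = {00, 01, 21}
[PSO] allowed = {00, 01, 20, 21}
target 00 ∈ {SC,TSO,PSO}

SC:yes TSO:yes PSO:yes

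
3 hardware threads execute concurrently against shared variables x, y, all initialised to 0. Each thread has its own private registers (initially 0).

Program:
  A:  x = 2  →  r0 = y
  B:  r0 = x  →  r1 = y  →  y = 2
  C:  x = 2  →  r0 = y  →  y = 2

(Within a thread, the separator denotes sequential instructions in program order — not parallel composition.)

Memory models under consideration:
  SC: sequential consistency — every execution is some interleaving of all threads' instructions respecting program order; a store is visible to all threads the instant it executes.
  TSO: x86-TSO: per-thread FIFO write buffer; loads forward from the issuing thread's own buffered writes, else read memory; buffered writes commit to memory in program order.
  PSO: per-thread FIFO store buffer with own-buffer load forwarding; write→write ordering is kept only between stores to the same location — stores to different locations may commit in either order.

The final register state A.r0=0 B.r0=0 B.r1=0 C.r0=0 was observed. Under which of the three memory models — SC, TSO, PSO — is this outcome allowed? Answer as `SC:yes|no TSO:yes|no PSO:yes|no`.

SC:yes TSO:yes PSO:yes

outcome vector order: (A.r0,B.r0,B.r1,C.r0)
SC (12): (0,0,0,0); (0,0,0,2); (0,0,2,0); (0,2,0,0); (0,2,0,2); (0,2,2,0); (2,0,0,0); (2,0,0,2); (2,0,2,0); (2,2,0,0); (2,2,0,2); (2,2,2,0)
TSO (12): (0,0,0,0); (0,0,0,2); (0,0,2,0); (0,2,0,0); (0,2,0,2); (0,2,2,0); (2,0,0,0); (2,0,0,2); (2,0,2,0); (2,2,0,0); (2,2,0,2); (2,2,2,0)
PSO (12): (0,0,0,0); (0,0,0,2); (0,0,2,0); (0,2,0,0); (0,2,0,2); (0,2,2,0); (2,0,0,0); (2,0,0,2); (2,0,2,0); (2,2,0,0); (2,2,0,2); (2,2,2,0)
target (0,0,0,0) ∈ {SC,TSO,PSO}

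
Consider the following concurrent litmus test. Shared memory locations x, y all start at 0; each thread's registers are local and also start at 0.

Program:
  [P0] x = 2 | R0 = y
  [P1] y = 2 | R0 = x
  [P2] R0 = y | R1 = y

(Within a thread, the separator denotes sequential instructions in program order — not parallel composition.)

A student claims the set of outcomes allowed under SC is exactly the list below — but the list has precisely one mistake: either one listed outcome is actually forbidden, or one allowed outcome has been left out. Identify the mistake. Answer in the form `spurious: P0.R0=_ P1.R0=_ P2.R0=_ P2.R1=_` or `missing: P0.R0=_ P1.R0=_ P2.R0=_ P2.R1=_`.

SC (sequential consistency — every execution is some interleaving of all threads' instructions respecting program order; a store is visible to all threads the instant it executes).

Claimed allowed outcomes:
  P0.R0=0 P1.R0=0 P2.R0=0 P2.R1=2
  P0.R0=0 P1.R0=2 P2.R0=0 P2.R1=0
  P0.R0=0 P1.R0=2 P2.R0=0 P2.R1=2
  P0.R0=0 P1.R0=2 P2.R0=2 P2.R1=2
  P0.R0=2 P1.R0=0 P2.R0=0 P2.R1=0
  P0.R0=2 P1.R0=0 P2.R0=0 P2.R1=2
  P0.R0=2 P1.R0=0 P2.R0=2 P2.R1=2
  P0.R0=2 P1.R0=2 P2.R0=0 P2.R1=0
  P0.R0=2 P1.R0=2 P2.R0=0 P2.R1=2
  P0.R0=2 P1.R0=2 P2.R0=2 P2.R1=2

outcome vector order: (P0.R0,P1.R0,P2.R0,P2.R1)
SC: 9 outcomes — {<0 2 0 0>, <0 2 0 2>, <0 2 2 2>, <2 0 0 0>, <2 0 0 2>, <2 0 2 2>, <2 2 0 0>, <2 2 0 2>, <2 2 2 2>}
claimed∖SC = {<0 0 0 2>}

spurious: P0.R0=0 P1.R0=0 P2.R0=0 P2.R1=2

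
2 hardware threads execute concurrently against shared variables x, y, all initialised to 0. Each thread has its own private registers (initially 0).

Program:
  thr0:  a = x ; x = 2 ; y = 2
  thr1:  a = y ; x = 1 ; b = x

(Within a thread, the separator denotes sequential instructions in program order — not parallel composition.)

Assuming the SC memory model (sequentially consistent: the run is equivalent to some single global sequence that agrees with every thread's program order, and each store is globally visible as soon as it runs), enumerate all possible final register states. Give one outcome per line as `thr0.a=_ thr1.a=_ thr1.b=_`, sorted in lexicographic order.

outcome vector order: (thr0.a,thr1.a,thr1.b)
|SC outcomes| = 5

thr0.a=0 thr1.a=0 thr1.b=1
thr0.a=0 thr1.a=0 thr1.b=2
thr0.a=0 thr1.a=2 thr1.b=1
thr0.a=1 thr1.a=0 thr1.b=1
thr0.a=1 thr1.a=0 thr1.b=2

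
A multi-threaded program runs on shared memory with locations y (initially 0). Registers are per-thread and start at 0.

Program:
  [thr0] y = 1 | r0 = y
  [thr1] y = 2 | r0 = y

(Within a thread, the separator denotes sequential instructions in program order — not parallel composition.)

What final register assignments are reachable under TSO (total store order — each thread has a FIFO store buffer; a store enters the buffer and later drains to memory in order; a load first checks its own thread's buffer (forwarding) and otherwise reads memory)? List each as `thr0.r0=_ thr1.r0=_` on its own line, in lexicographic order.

thr0.r0=1 thr1.r0=1
thr0.r0=1 thr1.r0=2
thr0.r0=2 thr1.r0=2

outcome vector order: (thr0.r0,thr1.r0)
|TSO outcomes| = 3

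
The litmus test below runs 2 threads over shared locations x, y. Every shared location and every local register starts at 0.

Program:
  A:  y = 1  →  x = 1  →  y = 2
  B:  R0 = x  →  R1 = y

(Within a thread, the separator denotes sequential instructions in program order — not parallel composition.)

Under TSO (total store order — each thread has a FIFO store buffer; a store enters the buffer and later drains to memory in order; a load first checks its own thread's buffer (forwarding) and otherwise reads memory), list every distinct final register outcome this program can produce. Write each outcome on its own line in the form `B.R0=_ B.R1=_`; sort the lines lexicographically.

outcome vector order: (B.R0,B.R1)
|TSO outcomes| = 5

B.R0=0 B.R1=0
B.R0=0 B.R1=1
B.R0=0 B.R1=2
B.R0=1 B.R1=1
B.R0=1 B.R1=2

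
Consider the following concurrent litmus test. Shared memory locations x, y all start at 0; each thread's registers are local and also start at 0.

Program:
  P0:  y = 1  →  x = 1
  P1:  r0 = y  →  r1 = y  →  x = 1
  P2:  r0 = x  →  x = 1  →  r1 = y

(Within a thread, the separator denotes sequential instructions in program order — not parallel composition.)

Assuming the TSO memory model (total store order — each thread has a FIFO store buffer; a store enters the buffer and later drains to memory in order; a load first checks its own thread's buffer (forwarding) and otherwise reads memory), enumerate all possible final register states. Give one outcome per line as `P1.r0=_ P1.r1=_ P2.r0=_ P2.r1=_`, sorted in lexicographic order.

outcome vector order: (P1.r0,P1.r1,P2.r0,P2.r1)
|TSO outcomes| = 10

P1.r0=0 P1.r1=0 P2.r0=0 P2.r1=0
P1.r0=0 P1.r1=0 P2.r0=0 P2.r1=1
P1.r0=0 P1.r1=0 P2.r0=1 P2.r1=0
P1.r0=0 P1.r1=0 P2.r0=1 P2.r1=1
P1.r0=0 P1.r1=1 P2.r0=0 P2.r1=0
P1.r0=0 P1.r1=1 P2.r0=0 P2.r1=1
P1.r0=0 P1.r1=1 P2.r0=1 P2.r1=1
P1.r0=1 P1.r1=1 P2.r0=0 P2.r1=0
P1.r0=1 P1.r1=1 P2.r0=0 P2.r1=1
P1.r0=1 P1.r1=1 P2.r0=1 P2.r1=1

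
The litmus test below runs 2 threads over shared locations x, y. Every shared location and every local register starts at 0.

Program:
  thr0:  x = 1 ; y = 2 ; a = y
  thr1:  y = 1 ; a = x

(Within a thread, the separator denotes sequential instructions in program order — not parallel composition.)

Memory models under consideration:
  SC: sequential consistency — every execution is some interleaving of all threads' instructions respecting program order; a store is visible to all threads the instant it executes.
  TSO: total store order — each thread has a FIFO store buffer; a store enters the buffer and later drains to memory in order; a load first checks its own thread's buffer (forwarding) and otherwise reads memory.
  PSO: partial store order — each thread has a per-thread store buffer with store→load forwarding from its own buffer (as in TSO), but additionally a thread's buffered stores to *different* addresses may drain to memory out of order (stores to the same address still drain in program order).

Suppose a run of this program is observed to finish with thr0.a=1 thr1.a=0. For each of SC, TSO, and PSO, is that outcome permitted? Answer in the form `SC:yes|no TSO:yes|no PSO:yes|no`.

SC:no TSO:yes PSO:yes

outcome vector order: (thr0.a,thr1.a)
SC (3): 1/1, 2/0, 2/1
TSO (4): 1/0, 1/1, 2/0, 2/1
PSO (4): 1/0, 1/1, 2/0, 2/1
target 1/0 ∈ {TSO,PSO}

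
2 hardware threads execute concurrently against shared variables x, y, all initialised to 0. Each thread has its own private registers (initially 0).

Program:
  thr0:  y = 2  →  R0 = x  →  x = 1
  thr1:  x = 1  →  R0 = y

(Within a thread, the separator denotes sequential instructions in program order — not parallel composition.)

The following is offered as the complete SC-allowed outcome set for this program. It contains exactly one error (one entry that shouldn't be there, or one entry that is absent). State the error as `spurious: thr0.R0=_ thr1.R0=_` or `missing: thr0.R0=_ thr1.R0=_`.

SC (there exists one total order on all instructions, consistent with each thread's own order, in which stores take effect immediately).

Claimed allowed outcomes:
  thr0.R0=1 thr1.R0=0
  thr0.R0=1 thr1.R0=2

outcome vector order: (thr0.R0,thr1.R0)
under SC → 0/2, 1/0, 1/2
SC∖claimed = {0/2}

missing: thr0.R0=0 thr1.R0=2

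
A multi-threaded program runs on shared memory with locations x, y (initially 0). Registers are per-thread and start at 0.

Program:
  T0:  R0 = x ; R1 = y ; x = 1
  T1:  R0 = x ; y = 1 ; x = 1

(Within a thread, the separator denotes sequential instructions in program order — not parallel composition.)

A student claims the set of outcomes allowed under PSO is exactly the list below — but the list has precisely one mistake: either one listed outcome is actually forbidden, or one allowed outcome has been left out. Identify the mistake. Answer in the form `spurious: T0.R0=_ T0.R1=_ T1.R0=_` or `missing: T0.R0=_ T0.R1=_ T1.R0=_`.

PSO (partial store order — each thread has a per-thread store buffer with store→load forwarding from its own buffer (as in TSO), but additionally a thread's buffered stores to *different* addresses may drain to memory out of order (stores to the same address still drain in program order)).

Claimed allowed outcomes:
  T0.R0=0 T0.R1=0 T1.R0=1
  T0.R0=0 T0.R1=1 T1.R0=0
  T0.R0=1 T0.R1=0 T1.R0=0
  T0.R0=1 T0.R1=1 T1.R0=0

missing: T0.R0=0 T0.R1=0 T1.R0=0

outcome vector order: (T0.R0,T0.R1,T1.R0)
under PSO → 0/0/0 0/0/1 0/1/0 1/0/0 1/1/0
PSO∖claimed = {0/0/0}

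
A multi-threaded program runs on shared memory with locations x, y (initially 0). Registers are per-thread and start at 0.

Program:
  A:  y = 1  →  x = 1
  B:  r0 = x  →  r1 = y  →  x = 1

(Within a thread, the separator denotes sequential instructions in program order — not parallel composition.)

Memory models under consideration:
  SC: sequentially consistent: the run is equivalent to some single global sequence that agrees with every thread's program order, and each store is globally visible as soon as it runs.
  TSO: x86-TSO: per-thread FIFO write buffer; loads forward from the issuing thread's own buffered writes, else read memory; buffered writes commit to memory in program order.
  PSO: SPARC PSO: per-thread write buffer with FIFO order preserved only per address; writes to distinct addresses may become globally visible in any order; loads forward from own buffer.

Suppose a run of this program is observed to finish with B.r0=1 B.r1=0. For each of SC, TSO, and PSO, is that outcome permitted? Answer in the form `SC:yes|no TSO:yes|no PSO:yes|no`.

outcome vector order: (B.r0,B.r1)
[SC] allowed = {(0,0); (0,1); (1,1)}
[TSO] allowed = {(0,0); (0,1); (1,1)}
[PSO] allowed = {(0,0); (0,1); (1,0); (1,1)}
target (1,0) ∈ {PSO}

SC:no TSO:no PSO:yes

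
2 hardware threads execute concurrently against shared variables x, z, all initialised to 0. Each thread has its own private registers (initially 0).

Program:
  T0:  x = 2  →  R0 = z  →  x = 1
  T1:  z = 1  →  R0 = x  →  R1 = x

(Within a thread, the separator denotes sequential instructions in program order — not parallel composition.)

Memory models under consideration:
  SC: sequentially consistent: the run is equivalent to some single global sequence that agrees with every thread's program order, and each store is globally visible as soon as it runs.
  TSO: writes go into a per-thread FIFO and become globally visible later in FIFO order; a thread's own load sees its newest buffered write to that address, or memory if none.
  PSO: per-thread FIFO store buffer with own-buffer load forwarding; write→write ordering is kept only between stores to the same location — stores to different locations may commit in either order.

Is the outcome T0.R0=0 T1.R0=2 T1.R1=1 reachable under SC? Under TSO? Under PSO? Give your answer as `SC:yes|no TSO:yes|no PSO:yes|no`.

outcome vector order: (T0.R0,T1.R0,T1.R1)
SC: 9 outcomes — {<0 1 1> <0 2 1> <0 2 2> <1 0 0> <1 0 1> <1 0 2> <1 1 1> <1 2 1> <1 2 2>}
TSO: 12 outcomes — {<0 0 0> <0 0 1> <0 0 2> <0 1 1> <0 2 1> <0 2 2> <1 0 0> <1 0 1> <1 0 2> <1 1 1> <1 2 1> <1 2 2>}
PSO: 12 outcomes — {<0 0 0> <0 0 1> <0 0 2> <0 1 1> <0 2 1> <0 2 2> <1 0 0> <1 0 1> <1 0 2> <1 1 1> <1 2 1> <1 2 2>}
target <0 2 1> ∈ {SC,TSO,PSO}

SC:yes TSO:yes PSO:yes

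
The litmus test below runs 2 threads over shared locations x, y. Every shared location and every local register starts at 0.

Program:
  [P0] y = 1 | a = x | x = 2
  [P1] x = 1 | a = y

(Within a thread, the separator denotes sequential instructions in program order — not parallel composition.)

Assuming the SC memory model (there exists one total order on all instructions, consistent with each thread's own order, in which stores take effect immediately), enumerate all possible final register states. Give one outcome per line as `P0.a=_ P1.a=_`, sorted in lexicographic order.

outcome vector order: (P0.a,P1.a)
|SC outcomes| = 3

P0.a=0 P1.a=1
P0.a=1 P1.a=0
P0.a=1 P1.a=1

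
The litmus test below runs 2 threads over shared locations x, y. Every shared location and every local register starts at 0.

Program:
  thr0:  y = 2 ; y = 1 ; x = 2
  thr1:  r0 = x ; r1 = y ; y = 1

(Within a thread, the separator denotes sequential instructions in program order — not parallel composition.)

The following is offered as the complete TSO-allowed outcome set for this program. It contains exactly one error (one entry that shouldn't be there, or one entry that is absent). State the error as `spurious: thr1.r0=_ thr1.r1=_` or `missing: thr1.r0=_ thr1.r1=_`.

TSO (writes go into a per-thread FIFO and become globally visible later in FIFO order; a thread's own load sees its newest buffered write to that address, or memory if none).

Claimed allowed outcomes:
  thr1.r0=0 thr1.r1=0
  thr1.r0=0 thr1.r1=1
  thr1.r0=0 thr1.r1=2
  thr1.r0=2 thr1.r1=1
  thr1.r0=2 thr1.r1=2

outcome vector order: (thr1.r0,thr1.r1)
under TSO → 0/0; 0/1; 0/2; 2/1
claimed∖TSO = {2/2}

spurious: thr1.r0=2 thr1.r1=2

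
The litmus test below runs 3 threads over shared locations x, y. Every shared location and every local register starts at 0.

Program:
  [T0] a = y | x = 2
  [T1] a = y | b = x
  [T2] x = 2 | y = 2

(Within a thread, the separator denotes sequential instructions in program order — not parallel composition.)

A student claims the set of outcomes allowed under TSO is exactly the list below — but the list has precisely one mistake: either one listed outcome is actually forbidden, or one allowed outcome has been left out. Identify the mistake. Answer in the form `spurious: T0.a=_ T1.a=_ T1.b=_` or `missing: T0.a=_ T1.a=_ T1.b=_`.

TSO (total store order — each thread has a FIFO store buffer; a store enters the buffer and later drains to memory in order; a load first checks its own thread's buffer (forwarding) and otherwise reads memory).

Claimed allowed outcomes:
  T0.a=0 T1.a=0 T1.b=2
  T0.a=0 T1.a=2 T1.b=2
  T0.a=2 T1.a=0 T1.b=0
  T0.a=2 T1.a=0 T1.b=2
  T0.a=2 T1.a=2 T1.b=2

outcome vector order: (T0.a,T1.a,T1.b)
under TSO → 0/0/0; 0/0/2; 0/2/2; 2/0/0; 2/0/2; 2/2/2
TSO∖claimed = {0/0/0}

missing: T0.a=0 T1.a=0 T1.b=0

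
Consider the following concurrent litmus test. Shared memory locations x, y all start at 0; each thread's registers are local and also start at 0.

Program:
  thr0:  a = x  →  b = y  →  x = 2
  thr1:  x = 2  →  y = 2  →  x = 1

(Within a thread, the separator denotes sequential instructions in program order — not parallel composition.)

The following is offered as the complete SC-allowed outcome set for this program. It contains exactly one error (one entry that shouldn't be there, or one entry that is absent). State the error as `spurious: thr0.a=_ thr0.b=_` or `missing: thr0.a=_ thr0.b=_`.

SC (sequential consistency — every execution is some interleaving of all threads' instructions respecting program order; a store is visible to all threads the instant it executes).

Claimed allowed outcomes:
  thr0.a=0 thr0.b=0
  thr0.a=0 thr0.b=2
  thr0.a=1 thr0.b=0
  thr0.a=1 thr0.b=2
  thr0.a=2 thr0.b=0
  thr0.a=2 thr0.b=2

spurious: thr0.a=1 thr0.b=0

outcome vector order: (thr0.a,thr0.b)
SC: 5 outcomes — {(0,0); (0,2); (1,2); (2,0); (2,2)}
claimed∖SC = {(1,0)}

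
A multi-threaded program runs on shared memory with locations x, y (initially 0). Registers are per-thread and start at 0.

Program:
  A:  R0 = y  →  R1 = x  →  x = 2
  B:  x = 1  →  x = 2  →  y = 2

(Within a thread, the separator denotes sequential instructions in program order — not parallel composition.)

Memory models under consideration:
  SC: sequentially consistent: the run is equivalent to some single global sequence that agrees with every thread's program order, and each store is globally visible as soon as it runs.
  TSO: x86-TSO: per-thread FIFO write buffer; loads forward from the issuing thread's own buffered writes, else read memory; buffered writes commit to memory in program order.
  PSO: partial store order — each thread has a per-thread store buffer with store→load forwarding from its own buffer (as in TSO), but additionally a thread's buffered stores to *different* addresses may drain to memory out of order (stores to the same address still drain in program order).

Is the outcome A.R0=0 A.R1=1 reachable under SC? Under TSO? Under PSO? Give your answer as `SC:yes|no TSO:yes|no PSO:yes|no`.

SC:yes TSO:yes PSO:yes

outcome vector order: (A.R0,A.R1)
SC: 4 outcomes — {0/0, 0/1, 0/2, 2/2}
TSO: 4 outcomes — {0/0, 0/1, 0/2, 2/2}
PSO: 6 outcomes — {0/0, 0/1, 0/2, 2/0, 2/1, 2/2}
target 0/1 ∈ {SC,TSO,PSO}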